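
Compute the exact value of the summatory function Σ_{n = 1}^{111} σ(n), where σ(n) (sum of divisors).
Σ_{n ≤ 111} σ(n) = 10151

Compute σ(n) for each 1 ≤ n ≤ 111: σ(1) = 1, σ(2) = 3, σ(3) = 4, σ(4) = 7, σ(5) = 6, σ(6) = 12, σ(7) = 8, σ(8) = 15, σ(9) = 13, σ(10) = 18, σ(11) = 12, σ(12) = 28, σ(13) = 14, σ(14) = 24, σ(15) = 24, σ(16) = 31, σ(17) = 18, σ(18) = 39, σ(19) = 20, σ(20) = 42, σ(21) = 32, σ(22) = 36, σ(23) = 24, σ(24) = 60, σ(25) = 31, σ(26) = 42, σ(27) = 40, σ(28) = 56, σ(29) = 30, σ(30) = 72, σ(31) = 32, σ(32) = 63, σ(33) = 48, σ(34) = 54, σ(35) = 48, σ(36) = 91, σ(37) = 38, σ(38) = 60, σ(39) = 56, σ(40) = 90, σ(41) = 42, σ(42) = 96, σ(43) = 44, σ(44) = 84, σ(45) = 78, σ(46) = 72, σ(47) = 48, σ(48) = 124, σ(49) = 57, σ(50) = 93, σ(51) = 72, σ(52) = 98, σ(53) = 54, σ(54) = 120, σ(55) = 72, σ(56) = 120, σ(57) = 80, σ(58) = 90, σ(59) = 60, σ(60) = 168, σ(61) = 62, σ(62) = 96, σ(63) = 104, σ(64) = 127, σ(65) = 84, σ(66) = 144, σ(67) = 68, σ(68) = 126, σ(69) = 96, σ(70) = 144, σ(71) = 72, σ(72) = 195, σ(73) = 74, σ(74) = 114, σ(75) = 124, σ(76) = 140, σ(77) = 96, σ(78) = 168, σ(79) = 80, σ(80) = 186, σ(81) = 121, σ(82) = 126, σ(83) = 84, σ(84) = 224, σ(85) = 108, σ(86) = 132, σ(87) = 120, σ(88) = 180, σ(89) = 90, σ(90) = 234, σ(91) = 112, σ(92) = 168, σ(93) = 128, σ(94) = 144, σ(95) = 120, σ(96) = 252, σ(97) = 98, σ(98) = 171, σ(99) = 156, σ(100) = 217, σ(101) = 102, σ(102) = 216, σ(103) = 104, σ(104) = 210, σ(105) = 192, σ(106) = 162, σ(107) = 108, σ(108) = 280, σ(109) = 110, σ(110) = 216, σ(111) = 152. Summing all 111 values: 10151. (Average order: Σ_{n ≤ x} σ(n) ~ (π²/12) x². For x = 111, (π²/12)·111² ≈ 10133.62.)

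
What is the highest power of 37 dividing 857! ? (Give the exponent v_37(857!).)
v_37(857!) = 23

Legendre's formula: v_p(n!) = Σ_{k ≥ 1} ⌊n / p^k⌋. For p = 37, n = 857, the terms are:
  ⌊857/37^1⌋ = ⌊857/37⌋ = 23
(the next term ⌊857/37^2⌋ = 0, terminating the sum). Summing: v_37(857!) = 23 = 23.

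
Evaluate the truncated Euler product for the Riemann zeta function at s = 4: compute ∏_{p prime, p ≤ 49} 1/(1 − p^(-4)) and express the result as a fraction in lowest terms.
∏ = 65572203587643632473857746546522240898588901/60584710506150227098341885345792000000000000

The primes p ≤ 49 are [2, 3, 5, 7, 11, 13, 17, 19, 23, 29, 31, 37, 41, 43, 47]. For each prime, (1 − 1/p^4)^(-1) = p^4 / (p^4 − 1). The product is (1 − 1/2^4)^(-1), (1 − 1/3^4)^(-1), (1 − 1/5^4)^(-1), (1 − 1/7^4)^(-1), (1 − 1/11^4)^(-1), (1 − 1/13^4)^(-1), (1 − 1/17^4)^(-1), (1 − 1/19^4)^(-1), (1 − 1/23^4)^(-1), (1 − 1/29^4)^(-1), (1 − 1/31^4)^(-1), (1 − 1/37^4)^(-1), (1 − 1/41^4)^(-1), (1 − 1/43^4)^(-1), (1 − 1/47^4)^(-1) = ∏ p^4 / (p^4 − 1) = 65572203587643632473857746546522240898588901/60584710506150227098341885345792000000000000.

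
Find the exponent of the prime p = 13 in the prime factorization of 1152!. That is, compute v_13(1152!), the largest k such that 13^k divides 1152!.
v_13(1152!) = 94

Legendre's formula: v_p(n!) = Σ_{k ≥ 1} ⌊n / p^k⌋. For p = 13, n = 1152, the terms are:
  ⌊1152/13^1⌋ = ⌊1152/13⌋ = 88
  ⌊1152/13^2⌋ = ⌊1152/169⌋ = 6
(the next term ⌊1152/13^3⌋ = 0, terminating the sum). Summing: v_13(1152!) = 88 + 6 = 94.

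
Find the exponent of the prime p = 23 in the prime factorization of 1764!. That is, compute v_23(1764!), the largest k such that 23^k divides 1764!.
v_23(1764!) = 79

Legendre's formula: v_p(n!) = Σ_{k ≥ 1} ⌊n / p^k⌋. For p = 23, n = 1764, the terms are:
  ⌊1764/23^1⌋ = ⌊1764/23⌋ = 76
  ⌊1764/23^2⌋ = ⌊1764/529⌋ = 3
(the next term ⌊1764/23^3⌋ = 0, terminating the sum). Summing: v_23(1764!) = 76 + 3 = 79.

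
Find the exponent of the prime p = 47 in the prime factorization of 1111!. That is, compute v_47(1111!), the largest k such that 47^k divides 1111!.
v_47(1111!) = 23

Legendre's formula: v_p(n!) = Σ_{k ≥ 1} ⌊n / p^k⌋. For p = 47, n = 1111, the terms are:
  ⌊1111/47^1⌋ = ⌊1111/47⌋ = 23
(the next term ⌊1111/47^2⌋ = 0, terminating the sum). Summing: v_47(1111!) = 23 = 23.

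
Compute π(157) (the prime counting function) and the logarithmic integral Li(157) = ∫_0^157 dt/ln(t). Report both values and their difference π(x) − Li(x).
π(157) = 37;  Li(157) ≈ 41.89;  π(x) − Li(x) ≈ -4.89.

Direct count of primes ≤ 157 gives π(157) = 37. Numerical evaluation of the logarithmic integral gives Li(157) ≈ 41.89. The difference π(x) − Li(x) ≈ -4.89 is typically negative for small/moderate x (Li(x) overestimates), though Littlewood's theorem shows this sign changes infinitely often.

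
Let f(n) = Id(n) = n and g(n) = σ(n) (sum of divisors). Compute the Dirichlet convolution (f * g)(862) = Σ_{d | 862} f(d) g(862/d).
(Id * σ)(862) = 4315

Divisors of 862: [1, 2, 431, 862]. For each d | 862:
  d = 1: Id(1) · σ(862/1) = 1 · 1296 = 1296
  d = 2: Id(2) · σ(862/2) = 2 · 432 = 864
  d = 431: Id(431) · σ(862/431) = 431 · 3 = 1293
  d = 862: Id(862) · σ(862/862) = 862 · 1 = 862
Summing: (Id * σ)(862) = 1296 + 864 + 1293 + 862 = 4315.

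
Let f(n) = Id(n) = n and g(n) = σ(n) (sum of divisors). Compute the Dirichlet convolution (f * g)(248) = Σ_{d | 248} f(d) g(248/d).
(Id * σ)(248) = 3087

Divisors of 248: [1, 2, 4, 8, 31, 62, 124, 248]. For each d | 248:
  d = 1: Id(1) · σ(248/1) = 1 · 480 = 480
  d = 2: Id(2) · σ(248/2) = 2 · 224 = 448
  d = 4: Id(4) · σ(248/4) = 4 · 96 = 384
  d = 8: Id(8) · σ(248/8) = 8 · 32 = 256
  d = 31: Id(31) · σ(248/31) = 31 · 15 = 465
  d = 62: Id(62) · σ(248/62) = 62 · 7 = 434
  d = 124: Id(124) · σ(248/124) = 124 · 3 = 372
  d = 248: Id(248) · σ(248/248) = 248 · 1 = 248
Summing: (Id * σ)(248) = 480 + 448 + 384 + 256 + 465 + 434 + 372 + 248 = 3087.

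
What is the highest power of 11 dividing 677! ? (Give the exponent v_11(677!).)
v_11(677!) = 66

Legendre's formula: v_p(n!) = Σ_{k ≥ 1} ⌊n / p^k⌋. For p = 11, n = 677, the terms are:
  ⌊677/11^1⌋ = ⌊677/11⌋ = 61
  ⌊677/11^2⌋ = ⌊677/121⌋ = 5
(the next term ⌊677/11^3⌋ = 0, terminating the sum). Summing: v_11(677!) = 61 + 5 = 66.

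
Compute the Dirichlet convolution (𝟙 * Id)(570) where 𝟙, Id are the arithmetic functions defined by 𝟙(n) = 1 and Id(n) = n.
(𝟙 * Id)(570) = 1440

Divisors of 570: [1, 2, 3, 5, 6, 10, 15, 19, 30, 38, 57, 95, 114, 190, 285, 570]. For each d | 570:
  d = 1: 𝟙(1) · Id(570/1) = 1 · 570 = 570
  d = 2: 𝟙(2) · Id(570/2) = 1 · 285 = 285
  d = 3: 𝟙(3) · Id(570/3) = 1 · 190 = 190
  d = 5: 𝟙(5) · Id(570/5) = 1 · 114 = 114
  d = 6: 𝟙(6) · Id(570/6) = 1 · 95 = 95
  d = 10: 𝟙(10) · Id(570/10) = 1 · 57 = 57
  d = 15: 𝟙(15) · Id(570/15) = 1 · 38 = 38
  d = 19: 𝟙(19) · Id(570/19) = 1 · 30 = 30
  d = 30: 𝟙(30) · Id(570/30) = 1 · 19 = 19
  d = 38: 𝟙(38) · Id(570/38) = 1 · 15 = 15
  d = 57: 𝟙(57) · Id(570/57) = 1 · 10 = 10
  d = 95: 𝟙(95) · Id(570/95) = 1 · 6 = 6
  d = 114: 𝟙(114) · Id(570/114) = 1 · 5 = 5
  d = 190: 𝟙(190) · Id(570/190) = 1 · 3 = 3
  d = 285: 𝟙(285) · Id(570/285) = 1 · 2 = 2
  d = 570: 𝟙(570) · Id(570/570) = 1 · 1 = 1
Summing: (𝟙 * Id)(570) = 570 + 285 + 190 + 114 + 95 + 57 + 38 + 30 + 19 + 15 + 10 + 6 + 5 + 3 + 2 + 1 = 1440.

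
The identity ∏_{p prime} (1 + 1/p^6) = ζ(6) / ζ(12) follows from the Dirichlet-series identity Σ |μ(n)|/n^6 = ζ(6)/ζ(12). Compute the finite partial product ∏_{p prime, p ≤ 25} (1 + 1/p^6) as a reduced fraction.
∏ = 1528148900144746288585670319214284020/1502467574555591484127420211226932553

The primes p ≤ 25 are [2, 3, 5, 7, 11, 13, 17, 19, 23]. For each, (1 + 1/p^6) = (p^6 + 1)/p^6. Multiplying these fractions over p ∈ [2, 3, 5, 7, 11, 13, 17, 19, 23] gives 1528148900144746288585670319214284020/1502467574555591484127420211226932553. (In the limit P → ∞ this tends to ζ(6)/ζ(12).)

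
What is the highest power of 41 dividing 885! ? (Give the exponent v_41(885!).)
v_41(885!) = 21

Legendre's formula: v_p(n!) = Σ_{k ≥ 1} ⌊n / p^k⌋. For p = 41, n = 885, the terms are:
  ⌊885/41^1⌋ = ⌊885/41⌋ = 21
(the next term ⌊885/41^2⌋ = 0, terminating the sum). Summing: v_41(885!) = 21 = 21.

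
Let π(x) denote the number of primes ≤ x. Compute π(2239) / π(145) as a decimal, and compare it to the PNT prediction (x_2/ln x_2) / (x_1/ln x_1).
π(2239)/π(145) = 333/34 ≈ 9.7941;  PNT prediction ≈ 9.9624.

π(145) = 34 and π(2239) = 333, so π(2239)/π(145) ≈ 9.7941. The PNT-predicted ratio is (2239/ln(2239)) / (145/ln(145)) ≈ 9.9624. The two agree to within a few percent, as expected.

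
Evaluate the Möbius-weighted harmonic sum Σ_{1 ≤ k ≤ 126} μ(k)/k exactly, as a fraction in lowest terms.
Σ μ(k)/k = 23090940688334333795050585396213953208427071/3161005464041760778814520629154366249327468699

Values of μ(k) for 1 ≤ k ≤ 126: μ(1) = 1, μ(2) = -1, μ(3) = -1, μ(5) = -1, μ(6) = 1, μ(7) = -1, μ(10) = 1, μ(11) = -1, μ(13) = -1, μ(14) = 1, μ(15) = 1, μ(17) = -1, μ(19) = -1, μ(21) = 1, μ(22) = 1, μ(23) = -1, μ(26) = 1, μ(29) = -1, μ(30) = -1, μ(31) = -1, μ(33) = 1, μ(34) = 1, μ(35) = 1, μ(37) = -1, μ(38) = 1, μ(39) = 1, μ(41) = -1, μ(42) = -1, μ(43) = -1, μ(46) = 1, μ(47) = -1, μ(51) = 1, μ(53) = -1, μ(55) = 1, μ(57) = 1, μ(58) = 1, μ(59) = -1, μ(61) = -1, μ(62) = 1, μ(65) = 1, μ(66) = -1, μ(67) = -1, μ(69) = 1, μ(70) = -1, μ(71) = -1, μ(73) = -1, μ(74) = 1, μ(77) = 1, μ(78) = -1, μ(79) = -1, μ(82) = 1, μ(83) = -1, μ(85) = 1, μ(86) = 1, μ(87) = 1, μ(89) = -1, μ(91) = 1, μ(93) = 1, μ(94) = 1, μ(95) = 1, μ(97) = -1, μ(101) = -1, μ(102) = -1, μ(103) = -1, μ(105) = -1, μ(106) = 1, μ(107) = -1, μ(109) = -1, μ(110) = -1, μ(111) = 1, μ(113) = -1, μ(114) = -1, μ(115) = 1, μ(118) = 1, μ(119) = 1, μ(122) = 1, μ(123) = 1, with μ = 0 on non-squarefree integers. Summing μ(k)/k for k where μ(k) ≠ 0 gives 23090940688334333795050585396213953208427071/3161005464041760778814520629154366249327468699 ≈ 0.0073. (PNT ⟺ this sum → 0 as n → ∞.)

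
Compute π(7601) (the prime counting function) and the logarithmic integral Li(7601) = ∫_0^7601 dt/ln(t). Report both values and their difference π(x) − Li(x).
π(7601) = 965;  Li(7601) ≈ 981.89;  π(x) − Li(x) ≈ -16.89.

Direct count of primes ≤ 7601 gives π(7601) = 965. Numerical evaluation of the logarithmic integral gives Li(7601) ≈ 981.89. The difference π(x) − Li(x) ≈ -16.89 is typically negative for small/moderate x (Li(x) overestimates), though Littlewood's theorem shows this sign changes infinitely often.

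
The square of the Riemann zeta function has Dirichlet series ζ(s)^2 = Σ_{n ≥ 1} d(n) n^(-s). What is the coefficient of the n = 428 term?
d(428) = 6

ζ(s)^2 = (Σ 1/m^s)(Σ 1/k^s). The coefficient of 1/n^s in the product is the number of ordered pairs (m, k) with mk = n, which equals d(n). For n = 428, divisors are [1, 2, 4, 107, 214, 428], so d(428) = 6.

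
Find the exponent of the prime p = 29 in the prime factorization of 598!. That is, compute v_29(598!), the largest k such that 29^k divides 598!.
v_29(598!) = 20

Legendre's formula: v_p(n!) = Σ_{k ≥ 1} ⌊n / p^k⌋. For p = 29, n = 598, the terms are:
  ⌊598/29^1⌋ = ⌊598/29⌋ = 20
(the next term ⌊598/29^2⌋ = 0, terminating the sum). Summing: v_29(598!) = 20 = 20.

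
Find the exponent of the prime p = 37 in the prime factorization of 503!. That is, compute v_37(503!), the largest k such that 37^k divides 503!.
v_37(503!) = 13

Legendre's formula: v_p(n!) = Σ_{k ≥ 1} ⌊n / p^k⌋. For p = 37, n = 503, the terms are:
  ⌊503/37^1⌋ = ⌊503/37⌋ = 13
(the next term ⌊503/37^2⌋ = 0, terminating the sum). Summing: v_37(503!) = 13 = 13.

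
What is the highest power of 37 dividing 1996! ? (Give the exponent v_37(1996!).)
v_37(1996!) = 54

Legendre's formula: v_p(n!) = Σ_{k ≥ 1} ⌊n / p^k⌋. For p = 37, n = 1996, the terms are:
  ⌊1996/37^1⌋ = ⌊1996/37⌋ = 53
  ⌊1996/37^2⌋ = ⌊1996/1369⌋ = 1
(the next term ⌊1996/37^3⌋ = 0, terminating the sum). Summing: v_37(1996!) = 53 + 1 = 54.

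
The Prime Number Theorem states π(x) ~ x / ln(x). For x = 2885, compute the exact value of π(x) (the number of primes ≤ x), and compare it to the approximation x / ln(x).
π(2885) = 417;  x/ln(x) ≈ 362.11;  relative error ≈ 13.16%.

Directly count primes up to 2885: π(2885) = 417. The PNT approximation gives 2885/ln(2885) ≈ 2885/7.96728 ≈ 362.11. Relative error (π(x) − x/ln(x)) / π(x) ≈ 13.16%; the approximation is known to undercount slightly (Li(x) is a better estimate).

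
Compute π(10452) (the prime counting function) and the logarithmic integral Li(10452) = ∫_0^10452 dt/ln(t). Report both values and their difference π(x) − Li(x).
π(10452) = 1277;  Li(10452) ≈ 1295.09;  π(x) − Li(x) ≈ -18.09.

Direct count of primes ≤ 10452 gives π(10452) = 1277. Numerical evaluation of the logarithmic integral gives Li(10452) ≈ 1295.09. The difference π(x) − Li(x) ≈ -18.09 is typically negative for small/moderate x (Li(x) overestimates), though Littlewood's theorem shows this sign changes infinitely often.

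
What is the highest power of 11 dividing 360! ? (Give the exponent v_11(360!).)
v_11(360!) = 34

Legendre's formula: v_p(n!) = Σ_{k ≥ 1} ⌊n / p^k⌋. For p = 11, n = 360, the terms are:
  ⌊360/11^1⌋ = ⌊360/11⌋ = 32
  ⌊360/11^2⌋ = ⌊360/121⌋ = 2
(the next term ⌊360/11^3⌋ = 0, terminating the sum). Summing: v_11(360!) = 32 + 2 = 34.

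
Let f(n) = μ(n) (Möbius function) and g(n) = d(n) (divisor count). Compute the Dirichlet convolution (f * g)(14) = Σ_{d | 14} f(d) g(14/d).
(μ * d)(14) = 1

Divisors of 14: [1, 2, 7, 14]. For each d | 14:
  d = 1: μ(1) · d(14/1) = 1 · 4 = 4
  d = 2: μ(2) · d(14/2) = -1 · 2 = -2
  d = 7: μ(7) · d(14/7) = -1 · 2 = -2
  d = 14: μ(14) · d(14/14) = 1 · 1 = 1
Summing: (μ * d)(14) = 4 + -2 + -2 + 1 = 1.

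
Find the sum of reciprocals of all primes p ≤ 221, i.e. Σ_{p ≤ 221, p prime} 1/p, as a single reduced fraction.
Σ 1/p = 3215488142498485484492183158345029261034221047849345857469577412562094716564064084247/1645783550795210387735581011435590727981167322669649249414629852197255934130751870910

π(221) = 47, so the primes ≤ 221 are [2, 3, 5, 7, 11, 13, 17, 19, 23, 29, 31, 37, 41, 43, 47, 53, 59, 61, 67, 71, 73, 79, 83, 89, 97, 101, 103, 107, 109, 113, 127, 131, 137, 139, 149, 151, 157, 163, 167, 173, 179, 181, 191, 193, 197, 199, 211]. Summing 1/p over these primes: 3215488142498485484492183158345029261034221047849345857469577412562094716564064084247/1645783550795210387735581011435590727981167322669649249414629852197255934130751870910 ≈ 1.9538. Mertens estimate ln ln(221) + 0.2615 ≈ 1.9476.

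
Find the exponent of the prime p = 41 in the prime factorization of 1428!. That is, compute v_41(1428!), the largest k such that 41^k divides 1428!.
v_41(1428!) = 34

Legendre's formula: v_p(n!) = Σ_{k ≥ 1} ⌊n / p^k⌋. For p = 41, n = 1428, the terms are:
  ⌊1428/41^1⌋ = ⌊1428/41⌋ = 34
(the next term ⌊1428/41^2⌋ = 0, terminating the sum). Summing: v_41(1428!) = 34 = 34.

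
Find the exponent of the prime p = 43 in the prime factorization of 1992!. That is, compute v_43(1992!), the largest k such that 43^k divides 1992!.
v_43(1992!) = 47

Legendre's formula: v_p(n!) = Σ_{k ≥ 1} ⌊n / p^k⌋. For p = 43, n = 1992, the terms are:
  ⌊1992/43^1⌋ = ⌊1992/43⌋ = 46
  ⌊1992/43^2⌋ = ⌊1992/1849⌋ = 1
(the next term ⌊1992/43^3⌋ = 0, terminating the sum). Summing: v_43(1992!) = 46 + 1 = 47.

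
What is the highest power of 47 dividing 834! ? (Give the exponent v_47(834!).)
v_47(834!) = 17

Legendre's formula: v_p(n!) = Σ_{k ≥ 1} ⌊n / p^k⌋. For p = 47, n = 834, the terms are:
  ⌊834/47^1⌋ = ⌊834/47⌋ = 17
(the next term ⌊834/47^2⌋ = 0, terminating the sum). Summing: v_47(834!) = 17 = 17.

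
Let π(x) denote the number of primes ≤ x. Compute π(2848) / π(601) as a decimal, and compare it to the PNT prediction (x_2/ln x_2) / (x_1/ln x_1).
π(2848)/π(601) = 413/110 ≈ 3.7545;  PNT prediction ≈ 3.8119.

π(601) = 110 and π(2848) = 413, so π(2848)/π(601) ≈ 3.7545. The PNT-predicted ratio is (2848/ln(2848)) / (601/ln(601)) ≈ 3.8119. The two agree to within a few percent, as expected.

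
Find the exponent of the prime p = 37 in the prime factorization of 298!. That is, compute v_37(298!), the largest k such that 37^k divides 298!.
v_37(298!) = 8

Legendre's formula: v_p(n!) = Σ_{k ≥ 1} ⌊n / p^k⌋. For p = 37, n = 298, the terms are:
  ⌊298/37^1⌋ = ⌊298/37⌋ = 8
(the next term ⌊298/37^2⌋ = 0, terminating the sum). Summing: v_37(298!) = 8 = 8.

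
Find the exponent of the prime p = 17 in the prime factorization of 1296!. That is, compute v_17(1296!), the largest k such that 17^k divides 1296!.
v_17(1296!) = 80

Legendre's formula: v_p(n!) = Σ_{k ≥ 1} ⌊n / p^k⌋. For p = 17, n = 1296, the terms are:
  ⌊1296/17^1⌋ = ⌊1296/17⌋ = 76
  ⌊1296/17^2⌋ = ⌊1296/289⌋ = 4
(the next term ⌊1296/17^3⌋ = 0, terminating the sum). Summing: v_17(1296!) = 76 + 4 = 80.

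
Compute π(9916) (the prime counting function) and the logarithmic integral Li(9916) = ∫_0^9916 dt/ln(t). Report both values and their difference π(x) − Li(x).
π(9916) = 1222;  Li(9916) ≈ 1237.01;  π(x) − Li(x) ≈ -15.01.

Direct count of primes ≤ 9916 gives π(9916) = 1222. Numerical evaluation of the logarithmic integral gives Li(9916) ≈ 1237.01. The difference π(x) − Li(x) ≈ -15.01 is typically negative for small/moderate x (Li(x) overestimates), though Littlewood's theorem shows this sign changes infinitely often.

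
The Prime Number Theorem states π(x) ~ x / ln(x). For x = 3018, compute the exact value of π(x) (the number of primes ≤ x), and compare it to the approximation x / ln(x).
π(3018) = 432;  x/ln(x) ≈ 376.67;  relative error ≈ 12.81%.

Directly count primes up to 3018: π(3018) = 432. The PNT approximation gives 3018/ln(3018) ≈ 3018/8.01235 ≈ 376.67. Relative error (π(x) − x/ln(x)) / π(x) ≈ 12.81%; the approximation is known to undercount slightly (Li(x) is a better estimate).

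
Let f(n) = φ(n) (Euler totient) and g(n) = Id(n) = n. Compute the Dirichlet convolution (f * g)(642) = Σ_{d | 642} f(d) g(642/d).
(φ * Id)(642) = 3195

Divisors of 642: [1, 2, 3, 6, 107, 214, 321, 642]. For each d | 642:
  d = 1: φ(1) · Id(642/1) = 1 · 642 = 642
  d = 2: φ(2) · Id(642/2) = 1 · 321 = 321
  d = 3: φ(3) · Id(642/3) = 2 · 214 = 428
  d = 6: φ(6) · Id(642/6) = 2 · 107 = 214
  d = 107: φ(107) · Id(642/107) = 106 · 6 = 636
  d = 214: φ(214) · Id(642/214) = 106 · 3 = 318
  d = 321: φ(321) · Id(642/321) = 212 · 2 = 424
  d = 642: φ(642) · Id(642/642) = 212 · 1 = 212
Summing: (φ * Id)(642) = 642 + 321 + 428 + 214 + 636 + 318 + 424 + 212 = 3195.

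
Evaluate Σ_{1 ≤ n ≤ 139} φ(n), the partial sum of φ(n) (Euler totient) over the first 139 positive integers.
Σ_{n ≤ 139} φ(n) = 5952

Compute φ(n) for each 1 ≤ n ≤ 139: φ(1) = 1, φ(2) = 1, φ(3) = 2, φ(4) = 2, φ(5) = 4, φ(6) = 2, φ(7) = 6, φ(8) = 4, φ(9) = 6, φ(10) = 4, φ(11) = 10, φ(12) = 4, φ(13) = 12, φ(14) = 6, φ(15) = 8, φ(16) = 8, φ(17) = 16, φ(18) = 6, φ(19) = 18, φ(20) = 8, φ(21) = 12, φ(22) = 10, φ(23) = 22, φ(24) = 8, φ(25) = 20, φ(26) = 12, φ(27) = 18, φ(28) = 12, φ(29) = 28, φ(30) = 8, φ(31) = 30, φ(32) = 16, φ(33) = 20, φ(34) = 16, φ(35) = 24, φ(36) = 12, φ(37) = 36, φ(38) = 18, φ(39) = 24, φ(40) = 16, φ(41) = 40, φ(42) = 12, φ(43) = 42, φ(44) = 20, φ(45) = 24, φ(46) = 22, φ(47) = 46, φ(48) = 16, φ(49) = 42, φ(50) = 20, φ(51) = 32, φ(52) = 24, φ(53) = 52, φ(54) = 18, φ(55) = 40, φ(56) = 24, φ(57) = 36, φ(58) = 28, φ(59) = 58, φ(60) = 16, φ(61) = 60, φ(62) = 30, φ(63) = 36, φ(64) = 32, φ(65) = 48, φ(66) = 20, φ(67) = 66, φ(68) = 32, φ(69) = 44, φ(70) = 24, φ(71) = 70, φ(72) = 24, φ(73) = 72, φ(74) = 36, φ(75) = 40, φ(76) = 36, φ(77) = 60, φ(78) = 24, φ(79) = 78, φ(80) = 32, φ(81) = 54, φ(82) = 40, φ(83) = 82, φ(84) = 24, φ(85) = 64, φ(86) = 42, φ(87) = 56, φ(88) = 40, φ(89) = 88, φ(90) = 24, φ(91) = 72, φ(92) = 44, φ(93) = 60, φ(94) = 46, φ(95) = 72, φ(96) = 32, φ(97) = 96, φ(98) = 42, φ(99) = 60, φ(100) = 40, φ(101) = 100, φ(102) = 32, φ(103) = 102, φ(104) = 48, φ(105) = 48, φ(106) = 52, φ(107) = 106, φ(108) = 36, φ(109) = 108, φ(110) = 40, φ(111) = 72, φ(112) = 48, φ(113) = 112, φ(114) = 36, φ(115) = 88, φ(116) = 56, φ(117) = 72, φ(118) = 58, φ(119) = 96, φ(120) = 32, φ(121) = 110, φ(122) = 60, φ(123) = 80, φ(124) = 60, φ(125) = 100, φ(126) = 36, φ(127) = 126, φ(128) = 64, φ(129) = 84, φ(130) = 48, φ(131) = 130, φ(132) = 40, φ(133) = 108, φ(134) = 66, φ(135) = 72, φ(136) = 64, φ(137) = 136, φ(138) = 44, φ(139) = 138. Summing all 139 values: 5952. (Average order: Σ_{n ≤ x} φ(n) ~ (3/π²) x². For x = 139, (3/π²)·139² ≈ 5872.88.)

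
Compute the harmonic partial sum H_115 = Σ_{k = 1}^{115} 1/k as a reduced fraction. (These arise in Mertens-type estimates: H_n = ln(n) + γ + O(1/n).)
H_115 = 92573227274776723505600817476549419778817513966049/17379782769567790172972927968296006432665936992320

Direct summation: H_115 = 1 + 1/2 + ... + 1/115. The least common denominator is lcm(1, ..., 115) = 955888052326228459513511038256280353796626534577600; over this denominator the numerator is 955888052326228459513511038256280353796626534577600 + 477944026163114229756755519128140176898313267288800 + 318629350775409486504503679418760117932208844859200 + 238972013081557114878377759564070088449156633644400 + 191177610465245691902702207651256070759325306915520 + 159314675387704743252251839709380058966104422429600 + 136555436046604065644787291179468621970946647796800 + 119486006540778557439188879782035044224578316822200 + 106209783591803162168167893139586705977402948286400 + 95588805232622845951351103825628035379662653457760 + 86898913847838950864864639841480032163329684961600 + 79657337693852371626125919854690029483052211214800 + 73529850178940650731808541404329257984355887275200 + 68277718023302032822393645589734310985473323898400 + 63725870155081897300900735883752023586441768971840 + 59743003270389278719594439891017522112289158411100 + 56228708960366379971383002250369432576272149092800 + 53104891795901581084083946569793352988701474143200 + 50309897490854129448079528329277913357717186030400 + 47794402616311422975675551912814017689831326728880 + 45518478682201355214929097059822873990315549265600 + 43449456923919475432432319920740016081664842480800 + 41560350101140367804935262532881754512896805851200 + 39828668846926185813062959927345014741526105607400 + 38235522093049138380540441530251214151865061383104 + 36764925089470325365904270702164628992177943637600 + 35403261197267720722722631046528901992467649428800 + 34138859011651016411196822794867155492736661949200 + 32961656976766498603914173732975184613676777054400 + 31862935077540948650450367941876011793220884485920 + 30835098462136401919790678653428398509568597889600 + 29871501635194639359797219945508761056144579205550 + 28966304615946316954954879947160010721109894987200 + 28114354480183189985691501125184716288136074546400 + 27311087209320813128957458235893724394189329559360 + 26552445897950790542041973284896676494350737071600 + 25834812225033201608473271304223793345854771204800 + 25154948745427064724039764164638956678858593015200 + 24509950059646883577269513801443085994785295758400 + 23897201308155711487837775956407008844915663364440 + 23314342739664108768622220445275130580405525233600 + 22759239341100677607464548529911436995157774632800 + 22229954705261126965430489261773961716200617083200 + 21724728461959737716216159960370008040832421240400 + 21241956718360632433633578627917341195480589657280 + 20780175050570183902467631266440877256448402925600 + 20338043666515499138585341239495326676523968820800 + 19914334423463092906531479963672507370763052803700 + 19507919435229152234969613025638374567278092542400 + 19117761046524569190270220765125607075932530691552 + 18742902986788793323794334083456477525424049697600 + 18382462544735162682952135351082314496088971818800 + 18035623628796763387047378080307176486728802539200 + 17701630598633860361361315523264450996233824714400 + 17379782769567790172972927968296006432665936992320 + 17069429505825508205598411397433577746368330974600 + 16769965830284709816026509443092637785905728676800 + 16480828488383249301957086866487592306838388527200 + 16201492412308956940906966750106446674519093806400 + 15931467538770474325225183970938005896610442242960 + 15670295939774237041205098987807874652403713681600 + 15417549231068200959895339326714199254784298944800 + 15172826227400451738309699019940957996771849755200 + 14935750817597319679898609972754380528072289602775 + 14705970035788130146361708280865851596871177455040 + 14483152307973158477477439973580005360554947493600 + 14266985855615350141992702063526572444725769172800 + 14057177240091594992845750562592358144068037273200 + 13853450033713455934978420844293918170965601950400 + 13655543604660406564478729117946862197094664779680 + 13463212004594767035401563919102540194318683585600 + 13276222948975395271020986642448338247175368535800 + 13094356881181211774157685455565484298583925131200 + 12917406112516600804236635652111896672927385602400 + 12745174031016379460180147176750404717288353794368 + 12577474372713532362019882082319478339429296507600 + 12414130549691278694980662834497147451904240708800 + 12254975029823441788634756900721542997392647879200 + 12099848763623145057133051117168105744261095374400 + 11948600654077855743918887978203504422457831682220 + 11801087065755906907574210348842967330822549809600 + 11657171369832054384311110222637565290202762616800 + 11516723522002752524259169135617835587911163067200 + 11379619670550338803732274264955718497578887316400 + 11245741792073275994276600450073886515254429818560 + 11114977352630563482715244630886980858100308541600 + 10987218992255499534638057910991728204558925684800 + 10862364230979868858108079980185004020416210620200 + 10740315194676724264196753238834610716816028478400 + 10620978359180316216816789313958670597740294828640 + 10504264311277235818829791629189893997765126753600 + 10390087525285091951233815633220438628224201462800 + 10278366154045467306596892884476132836522865963200 + 10169021833257749569292670619747663338261984410400 + 10061979498170825889615905665855582671543437206080 + 9957167211731546453265739981836253685381526401850 + 9854516003363179994984649878930725296872438500800 + 9753959717614576117484806512819187283639046271200 + 9655434871982105651651626649053336907036631662400 + 9558880523262284595135110382562803537966265345776 + 9464238141843846133797138992636439146501252817600 + 9371451493394396661897167041728238762712024848800 + 9280466527439111257412728526760003434918704219200 + 9191231272367581341476067675541157248044485909400 + 9103695736440271042985819411964574798063109853120 + 9017811814398381693523689040153588243364401269600 + 8933533199310546350593561105198881811183425556800 + 8850815299316930180680657761632225498116912357200 + 8769615158956224399206523286754865631161711326400 + 8689891384783895086486463984148003216332968496160 + 8611604075011067202824423768074597781951590401600 + 8534714752912754102799205698716788873184165487300 + 8459186303771933270031071135011330564571916235200 + 8384982915142354908013254721546318892952864338400 + 8312070020228073560987052506576350902579361170240 = 5091527500112719792808044961210218087834963268132695, so H_115 = 5091527500112719792808044961210218087834963268132695/955888052326228459513511038256280353796626534577600; reducing by gcd(5091527500112719792808044961210218087834963268132695, 955888052326228459513511038256280353796626534577600) = 55 gives 92573227274776723505600817476549419778817513966049/17379782769567790172972927968296006432665936992320 ≈ 5.32649. (The PNT-adjacent estimate ln(115) + γ ≈ 5.32215 matches within O(1/n).)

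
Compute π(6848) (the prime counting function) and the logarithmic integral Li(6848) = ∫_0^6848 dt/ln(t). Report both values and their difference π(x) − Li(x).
π(6848) = 881;  Li(6848) ≈ 897.14;  π(x) − Li(x) ≈ -16.14.

Direct count of primes ≤ 6848 gives π(6848) = 881. Numerical evaluation of the logarithmic integral gives Li(6848) ≈ 897.14. The difference π(x) − Li(x) ≈ -16.14 is typically negative for small/moderate x (Li(x) overestimates), though Littlewood's theorem shows this sign changes infinitely often.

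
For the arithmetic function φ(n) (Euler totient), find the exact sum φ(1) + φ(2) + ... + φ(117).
Σ_{n ≤ 117} φ(n) = 4200

Compute φ(n) for each 1 ≤ n ≤ 117: φ(1) = 1, φ(2) = 1, φ(3) = 2, φ(4) = 2, φ(5) = 4, φ(6) = 2, φ(7) = 6, φ(8) = 4, φ(9) = 6, φ(10) = 4, φ(11) = 10, φ(12) = 4, φ(13) = 12, φ(14) = 6, φ(15) = 8, φ(16) = 8, φ(17) = 16, φ(18) = 6, φ(19) = 18, φ(20) = 8, φ(21) = 12, φ(22) = 10, φ(23) = 22, φ(24) = 8, φ(25) = 20, φ(26) = 12, φ(27) = 18, φ(28) = 12, φ(29) = 28, φ(30) = 8, φ(31) = 30, φ(32) = 16, φ(33) = 20, φ(34) = 16, φ(35) = 24, φ(36) = 12, φ(37) = 36, φ(38) = 18, φ(39) = 24, φ(40) = 16, φ(41) = 40, φ(42) = 12, φ(43) = 42, φ(44) = 20, φ(45) = 24, φ(46) = 22, φ(47) = 46, φ(48) = 16, φ(49) = 42, φ(50) = 20, φ(51) = 32, φ(52) = 24, φ(53) = 52, φ(54) = 18, φ(55) = 40, φ(56) = 24, φ(57) = 36, φ(58) = 28, φ(59) = 58, φ(60) = 16, φ(61) = 60, φ(62) = 30, φ(63) = 36, φ(64) = 32, φ(65) = 48, φ(66) = 20, φ(67) = 66, φ(68) = 32, φ(69) = 44, φ(70) = 24, φ(71) = 70, φ(72) = 24, φ(73) = 72, φ(74) = 36, φ(75) = 40, φ(76) = 36, φ(77) = 60, φ(78) = 24, φ(79) = 78, φ(80) = 32, φ(81) = 54, φ(82) = 40, φ(83) = 82, φ(84) = 24, φ(85) = 64, φ(86) = 42, φ(87) = 56, φ(88) = 40, φ(89) = 88, φ(90) = 24, φ(91) = 72, φ(92) = 44, φ(93) = 60, φ(94) = 46, φ(95) = 72, φ(96) = 32, φ(97) = 96, φ(98) = 42, φ(99) = 60, φ(100) = 40, φ(101) = 100, φ(102) = 32, φ(103) = 102, φ(104) = 48, φ(105) = 48, φ(106) = 52, φ(107) = 106, φ(108) = 36, φ(109) = 108, φ(110) = 40, φ(111) = 72, φ(112) = 48, φ(113) = 112, φ(114) = 36, φ(115) = 88, φ(116) = 56, φ(117) = 72. Summing all 117 values: 4200. (Average order: Σ_{n ≤ x} φ(n) ~ (3/π²) x². For x = 117, (3/π²)·117² ≈ 4160.96.)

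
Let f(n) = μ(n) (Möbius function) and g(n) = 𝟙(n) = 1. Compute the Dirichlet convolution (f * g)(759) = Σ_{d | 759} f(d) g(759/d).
(μ * 𝟙)(759) = 0

Divisors of 759: [1, 3, 11, 23, 33, 69, 253, 759]. For each d | 759:
  d = 1: μ(1) · 𝟙(759/1) = 1 · 1 = 1
  d = 3: μ(3) · 𝟙(759/3) = -1 · 1 = -1
  d = 11: μ(11) · 𝟙(759/11) = -1 · 1 = -1
  d = 23: μ(23) · 𝟙(759/23) = -1 · 1 = -1
  d = 33: μ(33) · 𝟙(759/33) = 1 · 1 = 1
  d = 69: μ(69) · 𝟙(759/69) = 1 · 1 = 1
  d = 253: μ(253) · 𝟙(759/253) = 1 · 1 = 1
  d = 759: μ(759) · 𝟙(759/759) = -1 · 1 = -1
Summing: (μ * 𝟙)(759) = 1 + -1 + -1 + -1 + 1 + 1 + 1 + -1 = 0.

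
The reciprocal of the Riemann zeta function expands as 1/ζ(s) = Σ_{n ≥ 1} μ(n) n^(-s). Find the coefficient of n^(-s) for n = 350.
μ(350) = 0

Factor n = 350 = 2 · 5^2 · 7. μ(n) = 0 if any exponent ≥ 2 (not squarefree); otherwise μ(n) = (−1)^{ω(n)} where ω(n) is the number of distinct prime factors. Applying: μ(350) = 0.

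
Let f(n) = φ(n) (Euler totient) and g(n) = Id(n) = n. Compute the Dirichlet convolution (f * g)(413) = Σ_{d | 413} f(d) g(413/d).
(φ * Id)(413) = 1521

Divisors of 413: [1, 7, 59, 413]. For each d | 413:
  d = 1: φ(1) · Id(413/1) = 1 · 413 = 413
  d = 7: φ(7) · Id(413/7) = 6 · 59 = 354
  d = 59: φ(59) · Id(413/59) = 58 · 7 = 406
  d = 413: φ(413) · Id(413/413) = 348 · 1 = 348
Summing: (φ * Id)(413) = 413 + 354 + 406 + 348 = 1521.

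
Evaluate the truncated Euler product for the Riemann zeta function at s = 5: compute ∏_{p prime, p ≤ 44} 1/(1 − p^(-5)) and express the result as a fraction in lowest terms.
∏ = 1572482291224969810929353517600303098269844539827384419450979869/1516482033755337998564749447506198249900022724140786873799147520

The primes p ≤ 44 are [2, 3, 5, 7, 11, 13, 17, 19, 23, 29, 31, 37, 41, 43]. For each prime, (1 − 1/p^5)^(-1) = p^5 / (p^5 − 1). The product is (1 − 1/2^5)^(-1), (1 − 1/3^5)^(-1), (1 − 1/5^5)^(-1), (1 − 1/7^5)^(-1), (1 − 1/11^5)^(-1), (1 − 1/13^5)^(-1), (1 − 1/17^5)^(-1), (1 − 1/19^5)^(-1), (1 − 1/23^5)^(-1), (1 − 1/29^5)^(-1), (1 − 1/31^5)^(-1), (1 − 1/37^5)^(-1), (1 − 1/41^5)^(-1), (1 − 1/43^5)^(-1) = ∏ p^5 / (p^5 − 1) = 1572482291224969810929353517600303098269844539827384419450979869/1516482033755337998564749447506198249900022724140786873799147520.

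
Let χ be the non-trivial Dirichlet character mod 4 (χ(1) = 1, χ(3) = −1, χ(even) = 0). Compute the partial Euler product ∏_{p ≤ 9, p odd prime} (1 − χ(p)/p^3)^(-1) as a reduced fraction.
∏ = 165375/170624

The odd primes p ≤ 9 are [3, 5, 7]. For each, χ(p) = 1 if p ≡ 1 mod 4, χ(p) = −1 if p ≡ 3 mod 4. Taking (1 − χ(p)/p^3)^(-1) = p^3/(p^3 − χ(p)): (1 − (-1)/3^3)^(-1) · (1 − (1)/5^3)^(-1) · (1 − (-1)/7^3)^(-1) = 165375/170624.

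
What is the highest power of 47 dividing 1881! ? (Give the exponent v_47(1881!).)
v_47(1881!) = 40

Legendre's formula: v_p(n!) = Σ_{k ≥ 1} ⌊n / p^k⌋. For p = 47, n = 1881, the terms are:
  ⌊1881/47^1⌋ = ⌊1881/47⌋ = 40
(the next term ⌊1881/47^2⌋ = 0, terminating the sum). Summing: v_47(1881!) = 40 = 40.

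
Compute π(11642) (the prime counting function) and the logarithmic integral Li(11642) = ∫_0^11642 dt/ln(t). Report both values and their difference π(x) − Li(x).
π(11642) = 1399;  Li(11642) ≈ 1422.92;  π(x) − Li(x) ≈ -23.92.

Direct count of primes ≤ 11642 gives π(11642) = 1399. Numerical evaluation of the logarithmic integral gives Li(11642) ≈ 1422.92. The difference π(x) − Li(x) ≈ -23.92 is typically negative for small/moderate x (Li(x) overestimates), though Littlewood's theorem shows this sign changes infinitely often.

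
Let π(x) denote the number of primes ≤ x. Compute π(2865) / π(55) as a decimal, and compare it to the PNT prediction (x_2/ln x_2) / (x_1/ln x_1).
π(2865)/π(55) = 416/16 ≈ 26.0000;  PNT prediction ≈ 26.2233.

π(55) = 16 and π(2865) = 416, so π(2865)/π(55) ≈ 26.0000. The PNT-predicted ratio is (2865/ln(2865)) / (55/ln(55)) ≈ 26.2233. The two agree to within a few percent, as expected.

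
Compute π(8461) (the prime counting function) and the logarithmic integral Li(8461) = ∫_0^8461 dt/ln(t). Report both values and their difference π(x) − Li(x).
π(8461) = 1058;  Li(8461) ≈ 1077.55;  π(x) − Li(x) ≈ -19.55.

Direct count of primes ≤ 8461 gives π(8461) = 1058. Numerical evaluation of the logarithmic integral gives Li(8461) ≈ 1077.55. The difference π(x) − Li(x) ≈ -19.55 is typically negative for small/moderate x (Li(x) overestimates), though Littlewood's theorem shows this sign changes infinitely often.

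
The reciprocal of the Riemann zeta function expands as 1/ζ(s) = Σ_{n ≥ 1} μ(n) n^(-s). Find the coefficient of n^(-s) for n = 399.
μ(399) = -1

Factor n = 399 = 3 · 7 · 19. μ(n) = 0 if any exponent ≥ 2 (not squarefree); otherwise μ(n) = (−1)^{ω(n)} where ω(n) is the number of distinct prime factors. Applying: μ(399) = -1.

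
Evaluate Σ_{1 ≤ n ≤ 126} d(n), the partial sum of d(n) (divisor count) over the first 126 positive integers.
Σ_{n ≤ 126} d(n) = 635

Compute d(n) for each 1 ≤ n ≤ 126: d(1) = 1, d(2) = 2, d(3) = 2, d(4) = 3, d(5) = 2, d(6) = 4, d(7) = 2, d(8) = 4, d(9) = 3, d(10) = 4, d(11) = 2, d(12) = 6, d(13) = 2, d(14) = 4, d(15) = 4, d(16) = 5, d(17) = 2, d(18) = 6, d(19) = 2, d(20) = 6, d(21) = 4, d(22) = 4, d(23) = 2, d(24) = 8, d(25) = 3, d(26) = 4, d(27) = 4, d(28) = 6, d(29) = 2, d(30) = 8, d(31) = 2, d(32) = 6, d(33) = 4, d(34) = 4, d(35) = 4, d(36) = 9, d(37) = 2, d(38) = 4, d(39) = 4, d(40) = 8, d(41) = 2, d(42) = 8, d(43) = 2, d(44) = 6, d(45) = 6, d(46) = 4, d(47) = 2, d(48) = 10, d(49) = 3, d(50) = 6, d(51) = 4, d(52) = 6, d(53) = 2, d(54) = 8, d(55) = 4, d(56) = 8, d(57) = 4, d(58) = 4, d(59) = 2, d(60) = 12, d(61) = 2, d(62) = 4, d(63) = 6, d(64) = 7, d(65) = 4, d(66) = 8, d(67) = 2, d(68) = 6, d(69) = 4, d(70) = 8, d(71) = 2, d(72) = 12, d(73) = 2, d(74) = 4, d(75) = 6, d(76) = 6, d(77) = 4, d(78) = 8, d(79) = 2, d(80) = 10, d(81) = 5, d(82) = 4, d(83) = 2, d(84) = 12, d(85) = 4, d(86) = 4, d(87) = 4, d(88) = 8, d(89) = 2, d(90) = 12, d(91) = 4, d(92) = 6, d(93) = 4, d(94) = 4, d(95) = 4, d(96) = 12, d(97) = 2, d(98) = 6, d(99) = 6, d(100) = 9, d(101) = 2, d(102) = 8, d(103) = 2, d(104) = 8, d(105) = 8, d(106) = 4, d(107) = 2, d(108) = 12, d(109) = 2, d(110) = 8, d(111) = 4, d(112) = 10, d(113) = 2, d(114) = 8, d(115) = 4, d(116) = 6, d(117) = 6, d(118) = 4, d(119) = 4, d(120) = 16, d(121) = 3, d(122) = 4, d(123) = 4, d(124) = 6, d(125) = 4, d(126) = 12. Summing all 126 values: 635. (Dirichlet's divisor formula: Σ_{n ≤ x} d(n) = x ln(x) + (2γ − 1) x + O(√x). For x = 126, the asymptotic estimate is ≈ 628.83.)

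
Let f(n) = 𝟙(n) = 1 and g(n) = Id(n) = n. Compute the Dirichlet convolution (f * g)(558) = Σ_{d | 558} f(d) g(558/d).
(𝟙 * Id)(558) = 1248

Divisors of 558: [1, 2, 3, 6, 9, 18, 31, 62, 93, 186, 279, 558]. For each d | 558:
  d = 1: 𝟙(1) · Id(558/1) = 1 · 558 = 558
  d = 2: 𝟙(2) · Id(558/2) = 1 · 279 = 279
  d = 3: 𝟙(3) · Id(558/3) = 1 · 186 = 186
  d = 6: 𝟙(6) · Id(558/6) = 1 · 93 = 93
  d = 9: 𝟙(9) · Id(558/9) = 1 · 62 = 62
  d = 18: 𝟙(18) · Id(558/18) = 1 · 31 = 31
  d = 31: 𝟙(31) · Id(558/31) = 1 · 18 = 18
  d = 62: 𝟙(62) · Id(558/62) = 1 · 9 = 9
  d = 93: 𝟙(93) · Id(558/93) = 1 · 6 = 6
  d = 186: 𝟙(186) · Id(558/186) = 1 · 3 = 3
  d = 279: 𝟙(279) · Id(558/279) = 1 · 2 = 2
  d = 558: 𝟙(558) · Id(558/558) = 1 · 1 = 1
Summing: (𝟙 * Id)(558) = 558 + 279 + 186 + 93 + 62 + 31 + 18 + 9 + 6 + 3 + 2 + 1 = 1248.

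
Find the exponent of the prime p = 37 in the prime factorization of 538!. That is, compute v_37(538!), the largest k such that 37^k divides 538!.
v_37(538!) = 14

Legendre's formula: v_p(n!) = Σ_{k ≥ 1} ⌊n / p^k⌋. For p = 37, n = 538, the terms are:
  ⌊538/37^1⌋ = ⌊538/37⌋ = 14
(the next term ⌊538/37^2⌋ = 0, terminating the sum). Summing: v_37(538!) = 14 = 14.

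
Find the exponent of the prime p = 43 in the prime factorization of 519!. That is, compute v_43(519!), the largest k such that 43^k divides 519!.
v_43(519!) = 12

Legendre's formula: v_p(n!) = Σ_{k ≥ 1} ⌊n / p^k⌋. For p = 43, n = 519, the terms are:
  ⌊519/43^1⌋ = ⌊519/43⌋ = 12
(the next term ⌊519/43^2⌋ = 0, terminating the sum). Summing: v_43(519!) = 12 = 12.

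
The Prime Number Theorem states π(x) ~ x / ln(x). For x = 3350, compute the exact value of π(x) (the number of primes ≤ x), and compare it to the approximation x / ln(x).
π(3350) = 472;  x/ln(x) ≈ 412.73;  relative error ≈ 12.56%.

Directly count primes up to 3350: π(3350) = 472. The PNT approximation gives 3350/ln(3350) ≈ 3350/8.11672 ≈ 412.73. Relative error (π(x) − x/ln(x)) / π(x) ≈ 12.56%; the approximation is known to undercount slightly (Li(x) is a better estimate).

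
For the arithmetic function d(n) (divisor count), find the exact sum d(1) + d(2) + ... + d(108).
Σ_{n ≤ 108} d(n) = 528

Compute d(n) for each 1 ≤ n ≤ 108: d(1) = 1, d(2) = 2, d(3) = 2, d(4) = 3, d(5) = 2, d(6) = 4, d(7) = 2, d(8) = 4, d(9) = 3, d(10) = 4, d(11) = 2, d(12) = 6, d(13) = 2, d(14) = 4, d(15) = 4, d(16) = 5, d(17) = 2, d(18) = 6, d(19) = 2, d(20) = 6, d(21) = 4, d(22) = 4, d(23) = 2, d(24) = 8, d(25) = 3, d(26) = 4, d(27) = 4, d(28) = 6, d(29) = 2, d(30) = 8, d(31) = 2, d(32) = 6, d(33) = 4, d(34) = 4, d(35) = 4, d(36) = 9, d(37) = 2, d(38) = 4, d(39) = 4, d(40) = 8, d(41) = 2, d(42) = 8, d(43) = 2, d(44) = 6, d(45) = 6, d(46) = 4, d(47) = 2, d(48) = 10, d(49) = 3, d(50) = 6, d(51) = 4, d(52) = 6, d(53) = 2, d(54) = 8, d(55) = 4, d(56) = 8, d(57) = 4, d(58) = 4, d(59) = 2, d(60) = 12, d(61) = 2, d(62) = 4, d(63) = 6, d(64) = 7, d(65) = 4, d(66) = 8, d(67) = 2, d(68) = 6, d(69) = 4, d(70) = 8, d(71) = 2, d(72) = 12, d(73) = 2, d(74) = 4, d(75) = 6, d(76) = 6, d(77) = 4, d(78) = 8, d(79) = 2, d(80) = 10, d(81) = 5, d(82) = 4, d(83) = 2, d(84) = 12, d(85) = 4, d(86) = 4, d(87) = 4, d(88) = 8, d(89) = 2, d(90) = 12, d(91) = 4, d(92) = 6, d(93) = 4, d(94) = 4, d(95) = 4, d(96) = 12, d(97) = 2, d(98) = 6, d(99) = 6, d(100) = 9, d(101) = 2, d(102) = 8, d(103) = 2, d(104) = 8, d(105) = 8, d(106) = 4, d(107) = 2, d(108) = 12. Summing all 108 values: 528. (Dirichlet's divisor formula: Σ_{n ≤ x} d(n) = x ln(x) + (2γ − 1) x + O(√x). For x = 108, the asymptotic estimate is ≈ 522.35.)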